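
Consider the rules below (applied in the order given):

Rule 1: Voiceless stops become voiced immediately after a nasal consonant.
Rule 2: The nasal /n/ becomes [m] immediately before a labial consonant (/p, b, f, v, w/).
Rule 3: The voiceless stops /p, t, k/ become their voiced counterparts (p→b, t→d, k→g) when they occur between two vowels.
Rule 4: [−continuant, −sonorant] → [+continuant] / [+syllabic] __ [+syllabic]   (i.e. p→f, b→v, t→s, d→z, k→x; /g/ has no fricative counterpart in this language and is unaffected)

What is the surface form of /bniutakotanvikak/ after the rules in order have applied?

Rule 1 (post-nasal voicing): no segment meets the environment; /bniutakotanvikak/ is unchanged.
Rule 2 (nasal place assimilation): /n/ precedes the labial consonant /v/, so it assimilates in place to [m]. /bniutakotanvikak/ → bniutakotamvikak.
Rule 3 (intervocalic voicing): /t/ is a voiceless stop between vowels /u/ and /a/, so it voices to [d]. /k/ is a voiceless stop between vowels /a/ and /o/, so it voices to [g]. /t/ is a voiceless stop between vowels /o/ and /a/, so it voices to [d]. /k/ is a voiceless stop between vowels /i/ and /a/, so it voices to [g]. /bniutakotamvikak/ → bniudagodamvigak.
Rule 4 (intervocalic spirantization): /d/ is a stop between vowels /u/ and /a/, so it spirantizes to the fricative [z]. /d/ is a stop between vowels /o/ and /a/, so it spirantizes to the fricative [z]. /bniudagodamvigak/ → bniuzagozamvigak.

bniuzagozamvigak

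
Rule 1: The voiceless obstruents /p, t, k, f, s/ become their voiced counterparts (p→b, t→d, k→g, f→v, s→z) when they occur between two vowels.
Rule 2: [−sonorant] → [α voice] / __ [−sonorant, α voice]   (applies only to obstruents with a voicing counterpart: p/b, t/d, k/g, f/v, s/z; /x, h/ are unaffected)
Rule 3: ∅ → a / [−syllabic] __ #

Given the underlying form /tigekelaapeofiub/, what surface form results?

Rule 1 (intervocalic voicing): /k/ is a voiceless obstruent between vowels /e/ and /e/, so it voices to [g]. /p/ is a voiceless obstruent between vowels /a/ and /e/, so it voices to [b]. /f/ is a voiceless obstruent between vowels /o/ and /i/, so it voices to [v]. /tigekelaapeofiub/ → tigegelaabeoviub.
Rule 2 (regressive voicing assimilation): no segment meets the environment; /tigegelaabeoviub/ is unchanged.
Rule 3 (final a-epenthesis): the form ends in the consonant /b/, so [a] is inserted word-finally. /tigegelaabeoviub/ → tigegelaabeoviuba.

tigegelaabeoviuba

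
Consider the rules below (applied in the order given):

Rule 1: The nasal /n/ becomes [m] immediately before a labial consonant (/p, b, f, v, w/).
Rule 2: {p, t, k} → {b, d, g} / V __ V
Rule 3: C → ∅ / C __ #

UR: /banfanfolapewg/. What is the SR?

Rule 1 (nasal place assimilation): /n/ precedes the labial consonant /f/, so it assimilates in place to [m]. /n/ precedes the labial consonant /f/, so it assimilates in place to [m]. /banfanfolapewg/ → bamfamfolapewg.
Rule 2 (intervocalic voicing): /p/ is a voiceless stop between vowels /a/ and /e/, so it voices to [b]. /bamfamfolapewg/ → bamfamfolabewg.
Rule 3 (final cluster simplification): /g/ is the second consonant of a word-final cluster /wg/, so it deletes. /bamfamfolabewg/ → bamfamfolabew.

bamfamfolabew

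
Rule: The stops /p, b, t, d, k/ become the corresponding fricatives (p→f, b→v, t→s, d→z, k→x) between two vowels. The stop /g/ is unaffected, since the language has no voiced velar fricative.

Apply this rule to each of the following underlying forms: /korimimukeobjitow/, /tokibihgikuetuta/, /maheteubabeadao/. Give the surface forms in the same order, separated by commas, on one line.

/korimimukeobjitow/: /k/ is a stop between vowels /u/ and /e/, so it spirantizes to the fricative [x]. /t/ is a stop between vowels /i/ and /o/, so it spirantizes to the fricative [s]. → [korimimuxeobjisow].
/tokibihgikuetuta/: /k/ is a stop between vowels /o/ and /i/, so it spirantizes to the fricative [x]. /b/ is a stop between vowels /i/ and /i/, so it spirantizes to the fricative [v]. /k/ is a stop between vowels /i/ and /u/, so it spirantizes to the fricative [x]. /t/ is a stop between vowels /e/ and /u/, so it spirantizes to the fricative [s]. /t/ is a stop between vowels /u/ and /a/, so it spirantizes to the fricative [s]. → [toxivihgixuesusa].
/maheteubabeadao/: /t/ is a stop between vowels /e/ and /e/, so it spirantizes to the fricative [s]. /b/ is a stop between vowels /u/ and /a/, so it spirantizes to the fricative [v]. /b/ is a stop between vowels /a/ and /e/, so it spirantizes to the fricative [v]. /d/ is a stop between vowels /a/ and /a/, so it spirantizes to the fricative [z]. → [maheseuvaveazao].

korimimuxeobjisow, toxivihgixuesusa, maheseuvaveazao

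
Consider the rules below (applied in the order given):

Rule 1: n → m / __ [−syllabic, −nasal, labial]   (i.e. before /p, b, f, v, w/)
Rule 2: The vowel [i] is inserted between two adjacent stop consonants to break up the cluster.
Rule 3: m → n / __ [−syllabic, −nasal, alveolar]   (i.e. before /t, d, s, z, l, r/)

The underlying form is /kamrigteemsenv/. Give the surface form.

kanrigiteensemv

Rule 1 (nasal place assimilation): /n/ precedes the labial consonant /v/, so it assimilates in place to [m]. /kamrigteemsenv/ → kamrigteemsemv.
Rule 2 (stop-cluster i-epenthesis): /g/ and /t/ form a stop–stop cluster, so [i] is inserted between them. /kamrigteemsemv/ → kamrigiteemsemv.
Rule 3 (nasal place assimilation): /m/ precedes the alveolar consonant /r/, so it assimilates in place to [n]. /m/ precedes the alveolar consonant /s/, so it assimilates in place to [n]. /kamrigiteemsemv/ → kanrigiteensemv.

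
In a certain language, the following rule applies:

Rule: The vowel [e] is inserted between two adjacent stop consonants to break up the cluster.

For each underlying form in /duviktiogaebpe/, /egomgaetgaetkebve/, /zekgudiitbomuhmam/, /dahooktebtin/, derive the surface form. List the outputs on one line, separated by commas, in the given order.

/duviktiogaebpe/: /k/ and /t/ form a stop–stop cluster, so [e] is inserted between them. /b/ and /p/ form a stop–stop cluster, so [e] is inserted between them. → [duviketiogaebepe].
/egomgaetgaetkebve/: /t/ and /g/ form a stop–stop cluster, so [e] is inserted between them. /t/ and /k/ form a stop–stop cluster, so [e] is inserted between them. → [egomgaetegaetekebve].
/zekgudiitbomuhmam/: /k/ and /g/ form a stop–stop cluster, so [e] is inserted between them. /t/ and /b/ form a stop–stop cluster, so [e] is inserted between them. → [zekegudiitebomuhmam].
/dahooktebtin/: /k/ and /t/ form a stop–stop cluster, so [e] is inserted between them. /b/ and /t/ form a stop–stop cluster, so [e] is inserted between them. → [dahooketebetin].

duviketiogaebepe, egomgaetegaetekebve, zekegudiitebomuhmam, dahooketebetin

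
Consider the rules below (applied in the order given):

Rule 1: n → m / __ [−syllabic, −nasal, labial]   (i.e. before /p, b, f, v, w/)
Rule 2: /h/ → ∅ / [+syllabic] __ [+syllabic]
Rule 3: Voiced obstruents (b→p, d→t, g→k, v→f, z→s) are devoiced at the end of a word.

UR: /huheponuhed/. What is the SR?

hueponuet

Rule 1 (nasal place assimilation): no segment meets the environment; /huheponuhed/ is unchanged.
Rule 2 (intervocalic h-deletion): /h/ occurs between vowels /u/ and /e/, so it deletes. /h/ occurs between vowels /u/ and /e/, so it deletes. /huheponuhed/ → hueponued.
Rule 3 (final devoicing): /d/ is a voiced obstruent in word-final position, so it devoices to [t]. /hueponued/ → hueponuet.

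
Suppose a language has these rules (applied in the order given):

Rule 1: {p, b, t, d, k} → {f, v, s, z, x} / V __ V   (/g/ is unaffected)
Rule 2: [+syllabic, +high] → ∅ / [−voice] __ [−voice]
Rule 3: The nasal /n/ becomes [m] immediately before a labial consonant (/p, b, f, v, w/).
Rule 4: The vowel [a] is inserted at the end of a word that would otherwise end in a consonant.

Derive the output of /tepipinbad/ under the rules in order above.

Rule 1 (intervocalic spirantization): /p/ is a stop between vowels /e/ and /i/, so it spirantizes to the fricative [f]. /p/ is a stop between vowels /i/ and /i/, so it spirantizes to the fricative [f]. /tepipinbad/ → tefifinbad.
Rule 2 (high vowel syncope): /i/ is a high vowel flanked by voiceless consonants /f/ and /f/, so it deletes. /tefifinbad/ → teffinbad.
Rule 3 (nasal place assimilation): /n/ precedes the labial consonant /b/, so it assimilates in place to [m]. /teffinbad/ → teffimbad.
Rule 4 (final a-epenthesis): the form ends in the consonant /d/, so [a] is inserted word-finally. /teffimbad/ → teffimbada.

teffimbada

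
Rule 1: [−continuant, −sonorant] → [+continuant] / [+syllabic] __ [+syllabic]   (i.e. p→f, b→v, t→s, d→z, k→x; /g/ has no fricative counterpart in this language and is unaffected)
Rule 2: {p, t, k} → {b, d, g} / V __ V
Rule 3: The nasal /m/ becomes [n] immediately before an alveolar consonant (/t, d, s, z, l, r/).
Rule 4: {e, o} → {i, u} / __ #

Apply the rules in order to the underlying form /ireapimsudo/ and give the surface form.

Rule 1 (intervocalic spirantization): /p/ is a stop between vowels /a/ and /i/, so it spirantizes to the fricative [f]. /d/ is a stop between vowels /u/ and /o/, so it spirantizes to the fricative [z]. /ireapimsudo/ → ireafimsuzo.
Rule 2 (intervocalic voicing): no segment meets the environment; /ireafimsuzo/ is unchanged.
Rule 3 (nasal place assimilation): /m/ precedes the alveolar consonant /s/, so it assimilates in place to [n]. /ireafimsuzo/ → ireafinsuzo.
Rule 4 (final vowel raising): /o/ is a mid vowel in word-final position, so it raises to [u]. /ireafinsuzo/ → ireafinsuzu.

ireafinsuzu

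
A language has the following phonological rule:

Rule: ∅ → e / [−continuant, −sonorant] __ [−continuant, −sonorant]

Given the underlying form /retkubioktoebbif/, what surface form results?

retekubioketoebebif

/t/ and /k/ form a stop–stop cluster, so [e] is inserted between them.
/k/ and /t/ form a stop–stop cluster, so [e] is inserted between them.
/b/ and /b/ form a stop–stop cluster, so [e] is inserted between them.
Surface form: [retekubioketoebebif].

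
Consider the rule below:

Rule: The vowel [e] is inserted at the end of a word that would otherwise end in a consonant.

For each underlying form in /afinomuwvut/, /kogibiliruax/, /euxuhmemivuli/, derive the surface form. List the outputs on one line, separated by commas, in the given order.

/afinomuwvut/: the form ends in the consonant /t/, so [e] is inserted word-finally. → [afinomuwvute].
/kogibiliruax/: the form ends in the consonant /x/, so [e] is inserted word-finally. → [kogibiliruaxe].
/euxuhmemivuli/: the rule's environment is not met; surfaces unchanged as [euxuhmemivuli].

afinomuwvute, kogibiliruaxe, euxuhmemivuli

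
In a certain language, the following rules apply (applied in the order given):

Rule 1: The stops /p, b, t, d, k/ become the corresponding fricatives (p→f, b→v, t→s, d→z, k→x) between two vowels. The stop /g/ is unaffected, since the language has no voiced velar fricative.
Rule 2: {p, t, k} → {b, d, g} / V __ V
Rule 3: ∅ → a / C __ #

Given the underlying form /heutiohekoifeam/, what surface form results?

Rule 1 (intervocalic spirantization): /t/ is a stop between vowels /u/ and /i/, so it spirantizes to the fricative [s]. /k/ is a stop between vowels /e/ and /o/, so it spirantizes to the fricative [x]. /heutiohekoifeam/ → heusiohexoifeam.
Rule 2 (intervocalic voicing): no segment meets the environment; /heusiohexoifeam/ is unchanged.
Rule 3 (final a-epenthesis): the form ends in the consonant /m/, so [a] is inserted word-finally. /heusiohexoifeam/ → heusiohexoifeama.

heusiohexoifeama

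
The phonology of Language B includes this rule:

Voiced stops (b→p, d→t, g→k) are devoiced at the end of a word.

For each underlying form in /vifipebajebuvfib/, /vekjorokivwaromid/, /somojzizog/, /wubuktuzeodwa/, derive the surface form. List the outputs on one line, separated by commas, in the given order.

vifipebajebuvfip, vekjorokivwaromit, somojzizok, wubuktuzeodwa

/vifipebajebuvfib/: /b/ is a voiced stop in word-final position, so it devoices to [p]. → [vifipebajebuvfip].
/vekjorokivwaromid/: /d/ is a voiced stop in word-final position, so it devoices to [t]. → [vekjorokivwaromit].
/somojzizog/: /g/ is a voiced stop in word-final position, so it devoices to [k]. → [somojzizok].
/wubuktuzeodwa/: the rule's environment is not met; surfaces unchanged as [wubuktuzeodwa].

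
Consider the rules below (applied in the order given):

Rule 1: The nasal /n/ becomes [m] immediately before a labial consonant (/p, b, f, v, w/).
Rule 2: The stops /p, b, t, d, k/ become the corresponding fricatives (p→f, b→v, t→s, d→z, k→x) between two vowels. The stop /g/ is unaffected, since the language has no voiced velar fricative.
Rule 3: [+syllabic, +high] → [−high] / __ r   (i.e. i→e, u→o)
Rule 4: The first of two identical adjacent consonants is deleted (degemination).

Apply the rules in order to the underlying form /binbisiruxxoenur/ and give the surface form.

Rule 1 (nasal place assimilation): /n/ precedes the labial consonant /b/, so it assimilates in place to [m]. /binbisiruxxoenur/ → bimbisiruxxoenur.
Rule 2 (intervocalic spirantization): no segment meets the environment; /bimbisiruxxoenur/ is unchanged.
Rule 3 (pre-rhotic lowering): /i/ is a high vowel immediately before /r/, so it lowers to [e]. /u/ is a high vowel immediately before /r/, so it lowers to [o]. /bimbisiruxxoenur/ → bimbiseruxxoenor.
Rule 4 (degemination): /xx/ is a geminate; the first /x/ deletes. /bimbiseruxxoenor/ → bimbiseruxoenor.

bimbiseruxoenor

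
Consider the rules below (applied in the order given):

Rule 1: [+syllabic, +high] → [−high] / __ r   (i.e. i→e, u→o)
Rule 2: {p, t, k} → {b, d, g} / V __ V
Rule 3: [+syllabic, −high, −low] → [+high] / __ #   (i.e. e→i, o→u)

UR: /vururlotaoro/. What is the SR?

Rule 1 (pre-rhotic lowering): /u/ is a high vowel immediately before /r/, so it lowers to [o]. /u/ is a high vowel immediately before /r/, so it lowers to [o]. /vururlotaoro/ → vororlotaoro.
Rule 2 (intervocalic voicing): /t/ is a voiceless stop between vowels /o/ and /a/, so it voices to [d]. /vororlotaoro/ → vororlodaoro.
Rule 3 (final vowel raising): /o/ is a mid vowel in word-final position, so it raises to [u]. /vororlodaoro/ → vororlodaoru.

vororlodaoru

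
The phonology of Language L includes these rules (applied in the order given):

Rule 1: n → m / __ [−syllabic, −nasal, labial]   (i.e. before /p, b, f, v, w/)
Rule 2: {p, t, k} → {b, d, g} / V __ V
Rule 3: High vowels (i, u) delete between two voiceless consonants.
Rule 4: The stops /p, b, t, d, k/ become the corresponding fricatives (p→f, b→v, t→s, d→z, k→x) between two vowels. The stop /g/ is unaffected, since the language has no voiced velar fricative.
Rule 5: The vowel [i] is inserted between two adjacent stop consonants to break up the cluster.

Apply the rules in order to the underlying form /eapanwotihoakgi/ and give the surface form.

Rule 1 (nasal place assimilation): /n/ precedes the labial consonant /w/, so it assimilates in place to [m]. /eapanwotihoakgi/ → eapamwotihoakgi.
Rule 2 (intervocalic voicing): /p/ is a voiceless stop between vowels /a/ and /a/, so it voices to [b]. /t/ is a voiceless stop between vowels /o/ and /i/, so it voices to [d]. /eapamwotihoakgi/ → eabamwodihoakgi.
Rule 3 (high vowel syncope): no segment meets the environment; /eabamwodihoakgi/ is unchanged.
Rule 4 (intervocalic spirantization): /b/ is a stop between vowels /a/ and /a/, so it spirantizes to the fricative [v]. /d/ is a stop between vowels /o/ and /i/, so it spirantizes to the fricative [z]. /eabamwodihoakgi/ → eavamwozihoakgi.
Rule 5 (stop-cluster i-epenthesis): /k/ and /g/ form a stop–stop cluster, so [i] is inserted between them. /eavamwozihoakgi/ → eavamwozihoakigi.

eavamwozihoakigi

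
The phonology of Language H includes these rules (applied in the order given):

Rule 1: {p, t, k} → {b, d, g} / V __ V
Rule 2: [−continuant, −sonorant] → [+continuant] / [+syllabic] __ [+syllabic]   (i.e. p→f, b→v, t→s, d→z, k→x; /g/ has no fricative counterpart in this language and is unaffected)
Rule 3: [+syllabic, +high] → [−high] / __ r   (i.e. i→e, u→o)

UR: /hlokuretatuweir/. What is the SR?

hlogorezazuweer

Rule 1 (intervocalic voicing): /k/ is a voiceless stop between vowels /o/ and /u/, so it voices to [g]. /t/ is a voiceless stop between vowels /e/ and /a/, so it voices to [d]. /t/ is a voiceless stop between vowels /a/ and /u/, so it voices to [d]. /hlokuretatuweir/ → hloguredaduweir.
Rule 2 (intervocalic spirantization): /d/ is a stop between vowels /e/ and /a/, so it spirantizes to the fricative [z]. /d/ is a stop between vowels /a/ and /u/, so it spirantizes to the fricative [z]. /hloguredaduweir/ → hlogurezazuweir.
Rule 3 (pre-rhotic lowering): /u/ is a high vowel immediately before /r/, so it lowers to [o]. /i/ is a high vowel immediately before /r/, so it lowers to [e]. /hlogurezazuweir/ → hlogorezazuweer.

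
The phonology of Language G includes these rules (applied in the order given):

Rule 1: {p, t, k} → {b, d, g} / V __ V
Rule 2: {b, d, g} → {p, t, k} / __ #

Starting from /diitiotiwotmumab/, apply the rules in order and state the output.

diidiodiwotmumap

Rule 1 (intervocalic voicing): /t/ is a voiceless stop between vowels /i/ and /i/, so it voices to [d]. /t/ is a voiceless stop between vowels /o/ and /i/, so it voices to [d]. /diitiotiwotmumab/ → diidiodiwotmumab.
Rule 2 (final devoicing): /b/ is a voiced stop in word-final position, so it devoices to [p]. /diidiodiwotmumab/ → diidiodiwotmumap.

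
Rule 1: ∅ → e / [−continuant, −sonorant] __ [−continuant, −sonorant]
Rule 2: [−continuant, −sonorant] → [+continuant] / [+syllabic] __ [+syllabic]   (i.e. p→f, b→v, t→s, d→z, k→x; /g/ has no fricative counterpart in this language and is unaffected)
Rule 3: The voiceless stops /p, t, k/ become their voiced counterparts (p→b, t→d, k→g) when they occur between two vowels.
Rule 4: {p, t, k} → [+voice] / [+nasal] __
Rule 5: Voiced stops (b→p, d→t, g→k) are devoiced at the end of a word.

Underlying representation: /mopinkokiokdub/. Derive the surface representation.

Rule 1 (stop-cluster e-epenthesis): /k/ and /d/ form a stop–stop cluster, so [e] is inserted between them. /mopinkokiokdub/ → mopinkokiokedub.
Rule 2 (intervocalic spirantization): /p/ is a stop between vowels /o/ and /i/, so it spirantizes to the fricative [f]. /k/ is a stop between vowels /o/ and /i/, so it spirantizes to the fricative [x]. /k/ is a stop between vowels /o/ and /e/, so it spirantizes to the fricative [x]. /d/ is a stop between vowels /e/ and /u/, so it spirantizes to the fricative [z]. /mopinkokiokedub/ → mofinkoxioxezub.
Rule 3 (intervocalic voicing): no segment meets the environment; /mofinkoxioxezub/ is unchanged.
Rule 4 (post-nasal voicing): /k/ is a voiceless stop immediately after the nasal /n/, so it voices to [g]. /mofinkoxioxezub/ → mofingoxioxezub.
Rule 5 (final devoicing): /b/ is a voiced stop in word-final position, so it devoices to [p]. /mofingoxioxezub/ → mofingoxioxezup.

mofingoxioxezup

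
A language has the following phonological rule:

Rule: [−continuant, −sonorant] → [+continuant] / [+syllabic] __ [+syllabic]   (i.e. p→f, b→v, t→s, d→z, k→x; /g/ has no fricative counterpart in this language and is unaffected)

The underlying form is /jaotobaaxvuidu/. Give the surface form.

jaosovaaxvuizu

/t/ is a stop between vowels /o/ and /o/, so it spirantizes to the fricative [s].
/b/ is a stop between vowels /o/ and /a/, so it spirantizes to the fricative [v].
/d/ is a stop between vowels /i/ and /u/, so it spirantizes to the fricative [z].
Surface form: [jaosovaaxvuizu].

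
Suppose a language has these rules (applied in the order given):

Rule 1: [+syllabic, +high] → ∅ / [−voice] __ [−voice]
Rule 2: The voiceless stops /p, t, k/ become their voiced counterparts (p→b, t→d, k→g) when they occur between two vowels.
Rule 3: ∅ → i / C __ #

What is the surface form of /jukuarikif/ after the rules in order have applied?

juguarikfi

Rule 1 (high vowel syncope): /i/ is a high vowel flanked by voiceless consonants /k/ and /f/, so it deletes. /jukuarikif/ → jukuarikf.
Rule 2 (intervocalic voicing): /k/ is a voiceless stop between vowels /u/ and /u/, so it voices to [g]. /jukuarikf/ → juguarikf.
Rule 3 (final i-epenthesis): the form ends in the consonant /f/, so [i] is inserted word-finally. /juguarikf/ → juguarikfi.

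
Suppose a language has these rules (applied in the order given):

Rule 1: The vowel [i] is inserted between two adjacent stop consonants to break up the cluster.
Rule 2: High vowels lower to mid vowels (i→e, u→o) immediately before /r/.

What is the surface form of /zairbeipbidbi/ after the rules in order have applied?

zaerbeipibidibi

Rule 1 (stop-cluster i-epenthesis): /p/ and /b/ form a stop–stop cluster, so [i] is inserted between them. /d/ and /b/ form a stop–stop cluster, so [i] is inserted between them. /zairbeipbidbi/ → zairbeipibidibi.
Rule 2 (pre-rhotic lowering): /i/ is a high vowel immediately before /r/, so it lowers to [e]. /zairbeipibidibi/ → zaerbeipibidibi.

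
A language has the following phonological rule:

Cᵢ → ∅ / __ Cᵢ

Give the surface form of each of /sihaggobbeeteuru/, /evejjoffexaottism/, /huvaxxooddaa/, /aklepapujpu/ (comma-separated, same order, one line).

/sihaggobbeeteuru/: /gg/ is a geminate; the first /g/ deletes. /bb/ is a geminate; the first /b/ deletes. → [sihagobeeteuru].
/evejjoffexaottism/: /jj/ is a geminate; the first /j/ deletes. /ff/ is a geminate; the first /f/ deletes. /tt/ is a geminate; the first /t/ deletes. → [evejofexaotism].
/huvaxxooddaa/: /xx/ is a geminate; the first /x/ deletes. /dd/ is a geminate; the first /d/ deletes. → [huvaxoodaa].
/aklepapujpu/: the rule's environment is not met; surfaces unchanged as [aklepapujpu].

sihagobeeteuru, evejofexaotism, huvaxoodaa, aklepapujpu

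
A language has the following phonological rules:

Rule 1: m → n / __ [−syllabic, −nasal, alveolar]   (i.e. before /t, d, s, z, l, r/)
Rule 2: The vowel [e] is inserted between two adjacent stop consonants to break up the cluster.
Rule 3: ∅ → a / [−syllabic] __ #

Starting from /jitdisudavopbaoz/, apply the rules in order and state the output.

Rule 1 (nasal place assimilation): no segment meets the environment; /jitdisudavopbaoz/ is unchanged.
Rule 2 (stop-cluster e-epenthesis): /t/ and /d/ form a stop–stop cluster, so [e] is inserted between them. /p/ and /b/ form a stop–stop cluster, so [e] is inserted between them. /jitdisudavopbaoz/ → jitedisudavopebaoz.
Rule 3 (final a-epenthesis): the form ends in the consonant /z/, so [a] is inserted word-finally. /jitedisudavopebaoz/ → jitedisudavopebaoza.

jitedisudavopebaoza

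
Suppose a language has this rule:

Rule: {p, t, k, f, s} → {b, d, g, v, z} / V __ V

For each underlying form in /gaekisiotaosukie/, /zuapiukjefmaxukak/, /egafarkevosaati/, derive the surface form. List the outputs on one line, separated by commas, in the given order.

/gaekisiotaosukie/: /k/ is a voiceless obstruent between vowels /e/ and /i/, so it voices to [g]. /s/ is a voiceless obstruent between vowels /i/ and /i/, so it voices to [z]. /t/ is a voiceless obstruent between vowels /o/ and /a/, so it voices to [d]. /s/ is a voiceless obstruent between vowels /o/ and /u/, so it voices to [z]. /k/ is a voiceless obstruent between vowels /u/ and /i/, so it voices to [g]. → [gaegiziodaozugie].
/zuapiukjefmaxukak/: /p/ is a voiceless obstruent between vowels /a/ and /i/, so it voices to [b]. /k/ is a voiceless obstruent between vowels /u/ and /a/, so it voices to [g]. → [zuabiukjefmaxugak].
/egafarkevosaati/: /f/ is a voiceless obstruent between vowels /a/ and /a/, so it voices to [v]. /s/ is a voiceless obstruent between vowels /o/ and /a/, so it voices to [z]. /t/ is a voiceless obstruent between vowels /a/ and /i/, so it voices to [d]. → [egavarkevozaadi].

gaegiziodaozugie, zuabiukjefmaxugak, egavarkevozaadi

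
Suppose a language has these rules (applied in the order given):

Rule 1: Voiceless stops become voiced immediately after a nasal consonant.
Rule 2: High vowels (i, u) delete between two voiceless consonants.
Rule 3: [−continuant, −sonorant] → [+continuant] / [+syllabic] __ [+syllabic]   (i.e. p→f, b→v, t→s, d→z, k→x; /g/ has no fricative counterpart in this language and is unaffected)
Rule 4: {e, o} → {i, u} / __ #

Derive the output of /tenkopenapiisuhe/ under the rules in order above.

Rule 1 (post-nasal voicing): /k/ is a voiceless stop immediately after the nasal /n/, so it voices to [g]. /tenkopenapiisuhe/ → tengopenapiisuhe.
Rule 2 (high vowel syncope): /u/ is a high vowel flanked by voiceless consonants /s/ and /h/, so it deletes. /tengopenapiisuhe/ → tengopenapiishe.
Rule 3 (intervocalic spirantization): /p/ is a stop between vowels /o/ and /e/, so it spirantizes to the fricative [f]. /p/ is a stop between vowels /a/ and /i/, so it spirantizes to the fricative [f]. /tengopenapiishe/ → tengofenafiishe.
Rule 4 (final vowel raising): /e/ is a mid vowel in word-final position, so it raises to [i]. /tengofenafiishe/ → tengofenafiishi.

tengofenafiishi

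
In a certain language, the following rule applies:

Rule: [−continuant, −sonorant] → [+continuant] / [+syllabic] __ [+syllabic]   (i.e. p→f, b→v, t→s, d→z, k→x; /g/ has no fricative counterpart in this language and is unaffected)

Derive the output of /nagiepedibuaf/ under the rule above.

nagiefezivuaf

/p/ is a stop between vowels /e/ and /e/, so it spirantizes to the fricative [f].
/d/ is a stop between vowels /e/ and /i/, so it spirantizes to the fricative [z].
/b/ is a stop between vowels /i/ and /u/, so it spirantizes to the fricative [v].
Surface form: [nagiefezivuaf].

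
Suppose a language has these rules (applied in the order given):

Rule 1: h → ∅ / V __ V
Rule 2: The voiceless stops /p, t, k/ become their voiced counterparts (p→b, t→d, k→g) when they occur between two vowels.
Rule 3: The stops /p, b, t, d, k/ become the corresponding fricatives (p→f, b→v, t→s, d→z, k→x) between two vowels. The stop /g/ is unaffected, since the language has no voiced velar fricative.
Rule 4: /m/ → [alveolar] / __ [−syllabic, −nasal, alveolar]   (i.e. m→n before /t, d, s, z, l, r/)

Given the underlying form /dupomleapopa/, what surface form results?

Rule 1 (intervocalic h-deletion): no segment meets the environment; /dupomleapopa/ is unchanged.
Rule 2 (intervocalic voicing): /p/ is a voiceless stop between vowels /u/ and /o/, so it voices to [b]. /p/ is a voiceless stop between vowels /a/ and /o/, so it voices to [b]. /p/ is a voiceless stop between vowels /o/ and /a/, so it voices to [b]. /dupomleapopa/ → dubomleaboba.
Rule 3 (intervocalic spirantization): /b/ is a stop between vowels /u/ and /o/, so it spirantizes to the fricative [v]. /b/ is a stop between vowels /a/ and /o/, so it spirantizes to the fricative [v]. /b/ is a stop between vowels /o/ and /a/, so it spirantizes to the fricative [v]. /dubomleaboba/ → duvomleavova.
Rule 4 (nasal place assimilation): /m/ precedes the alveolar consonant /l/, so it assimilates in place to [n]. /duvomleavova/ → duvonleavova.

duvonleavova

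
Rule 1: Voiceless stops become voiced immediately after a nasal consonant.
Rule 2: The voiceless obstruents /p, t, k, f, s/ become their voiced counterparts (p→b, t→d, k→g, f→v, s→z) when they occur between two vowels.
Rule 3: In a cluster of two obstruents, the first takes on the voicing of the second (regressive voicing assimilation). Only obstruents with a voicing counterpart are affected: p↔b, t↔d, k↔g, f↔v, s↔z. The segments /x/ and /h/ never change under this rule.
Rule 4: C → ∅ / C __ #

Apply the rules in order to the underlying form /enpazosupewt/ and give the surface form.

enbazozubew

Rule 1 (post-nasal voicing): /p/ is a voiceless stop immediately after the nasal /n/, so it voices to [b]. /enpazosupewt/ → enbazosupewt.
Rule 2 (intervocalic voicing): /s/ is a voiceless obstruent between vowels /o/ and /u/, so it voices to [z]. /p/ is a voiceless obstruent between vowels /u/ and /e/, so it voices to [b]. /enbazosupewt/ → enbazozubewt.
Rule 3 (regressive voicing assimilation): no segment meets the environment; /enbazozubewt/ is unchanged.
Rule 4 (final cluster simplification): /t/ is the second consonant of a word-final cluster /wt/, so it deletes. /enbazozubewt/ → enbazozubew.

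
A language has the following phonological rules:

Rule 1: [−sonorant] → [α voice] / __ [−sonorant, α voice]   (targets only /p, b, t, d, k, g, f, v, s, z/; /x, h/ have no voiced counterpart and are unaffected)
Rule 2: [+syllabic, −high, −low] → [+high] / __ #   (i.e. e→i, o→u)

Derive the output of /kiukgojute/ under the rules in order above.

Rule 1 (regressive voicing assimilation): /k/ precedes the voiced obstruent /g/, so it voices to [g] by assimilation. /kiukgojute/ → kiuggojute.
Rule 2 (final vowel raising): /e/ is a mid vowel in word-final position, so it raises to [i]. /kiuggojute/ → kiuggojuti.

kiuggojuti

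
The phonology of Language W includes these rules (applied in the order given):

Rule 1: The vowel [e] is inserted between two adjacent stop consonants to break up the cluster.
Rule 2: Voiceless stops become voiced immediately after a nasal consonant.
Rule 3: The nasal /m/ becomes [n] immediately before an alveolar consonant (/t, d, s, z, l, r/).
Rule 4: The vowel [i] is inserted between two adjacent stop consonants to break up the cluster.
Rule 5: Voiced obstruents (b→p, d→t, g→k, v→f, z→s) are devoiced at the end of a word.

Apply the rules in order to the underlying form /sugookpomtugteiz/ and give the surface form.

sugookepondugeteis

Rule 1 (stop-cluster e-epenthesis): /k/ and /p/ form a stop–stop cluster, so [e] is inserted between them. /g/ and /t/ form a stop–stop cluster, so [e] is inserted between them. /sugookpomtugteiz/ → sugookepomtugeteiz.
Rule 2 (post-nasal voicing): /t/ is a voiceless stop immediately after the nasal /m/, so it voices to [d]. /sugookepomtugeteiz/ → sugookepomdugeteiz.
Rule 3 (nasal place assimilation): /m/ precedes the alveolar consonant /d/, so it assimilates in place to [n]. /sugookepomdugeteiz/ → sugookepondugeteiz.
Rule 4 (stop-cluster i-epenthesis): no segment meets the environment; /sugookepondugeteiz/ is unchanged.
Rule 5 (final devoicing): /z/ is a voiced obstruent in word-final position, so it devoices to [s]. /sugookepondugeteiz/ → sugookepondugeteis.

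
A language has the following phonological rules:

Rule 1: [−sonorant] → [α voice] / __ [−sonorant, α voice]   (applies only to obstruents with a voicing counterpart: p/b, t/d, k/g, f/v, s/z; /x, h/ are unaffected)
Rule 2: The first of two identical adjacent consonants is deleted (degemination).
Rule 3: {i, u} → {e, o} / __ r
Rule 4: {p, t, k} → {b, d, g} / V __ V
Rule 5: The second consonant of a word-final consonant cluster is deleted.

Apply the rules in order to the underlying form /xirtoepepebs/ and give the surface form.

Rule 1 (regressive voicing assimilation): /b/ precedes the voiceless obstruent /s/, so it devoices to [p] by assimilation. /xirtoepepebs/ → xirtoepepeps.
Rule 2 (degemination): no segment meets the environment; /xirtoepepeps/ is unchanged.
Rule 3 (pre-rhotic lowering): /i/ is a high vowel immediately before /r/, so it lowers to [e]. /xirtoepepeps/ → xertoepepeps.
Rule 4 (intervocalic voicing): /p/ is a voiceless stop between vowels /e/ and /e/, so it voices to [b]. /p/ is a voiceless stop between vowels /e/ and /e/, so it voices to [b]. /xertoepepeps/ → xertoebebeps.
Rule 5 (final cluster simplification): /s/ is the second consonant of a word-final cluster /ps/, so it deletes. /xertoebebeps/ → xertoebebep.

xertoebebep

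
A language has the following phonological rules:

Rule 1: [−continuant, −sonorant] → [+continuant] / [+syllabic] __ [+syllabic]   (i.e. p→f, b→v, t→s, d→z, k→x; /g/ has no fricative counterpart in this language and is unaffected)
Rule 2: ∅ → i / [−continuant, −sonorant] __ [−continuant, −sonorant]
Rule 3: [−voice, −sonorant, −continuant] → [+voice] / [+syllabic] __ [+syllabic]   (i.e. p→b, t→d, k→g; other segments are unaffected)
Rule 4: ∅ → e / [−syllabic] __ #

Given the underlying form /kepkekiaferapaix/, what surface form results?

Rule 1 (intervocalic spirantization): /k/ is a stop between vowels /e/ and /i/, so it spirantizes to the fricative [x]. /p/ is a stop between vowels /a/ and /a/, so it spirantizes to the fricative [f]. /kepkekiaferapaix/ → kepkexiaferafaix.
Rule 2 (stop-cluster i-epenthesis): /p/ and /k/ form a stop–stop cluster, so [i] is inserted between them. /kepkexiaferafaix/ → kepikexiaferafaix.
Rule 3 (intervocalic voicing): /p/ is a voiceless stop between vowels /e/ and /i/, so it voices to [b]. /k/ is a voiceless stop between vowels /i/ and /e/, so it voices to [g]. /kepikexiaferafaix/ → kebigexiaferafaix.
Rule 4 (final e-epenthesis): the form ends in the consonant /x/, so [e] is inserted word-finally. /kebigexiaferafaix/ → kebigexiaferafaixe.

kebigexiaferafaixe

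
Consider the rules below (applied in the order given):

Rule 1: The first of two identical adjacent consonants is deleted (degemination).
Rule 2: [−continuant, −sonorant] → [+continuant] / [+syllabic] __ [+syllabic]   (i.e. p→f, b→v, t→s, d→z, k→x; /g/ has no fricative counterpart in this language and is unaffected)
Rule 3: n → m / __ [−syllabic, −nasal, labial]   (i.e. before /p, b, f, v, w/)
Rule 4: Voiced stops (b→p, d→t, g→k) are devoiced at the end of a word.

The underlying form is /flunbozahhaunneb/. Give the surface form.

Rule 1 (degemination): /hh/ is a geminate; the first /h/ deletes. /nn/ is a geminate; the first /n/ deletes. /flunbozahhaunneb/ → flunbozahauneb.
Rule 2 (intervocalic spirantization): no segment meets the environment; /flunbozahauneb/ is unchanged.
Rule 3 (nasal place assimilation): /n/ precedes the labial consonant /b/, so it assimilates in place to [m]. /flunbozahauneb/ → flumbozahauneb.
Rule 4 (final devoicing): /b/ is a voiced stop in word-final position, so it devoices to [p]. /flumbozahauneb/ → flumbozahaunep.

flumbozahaunep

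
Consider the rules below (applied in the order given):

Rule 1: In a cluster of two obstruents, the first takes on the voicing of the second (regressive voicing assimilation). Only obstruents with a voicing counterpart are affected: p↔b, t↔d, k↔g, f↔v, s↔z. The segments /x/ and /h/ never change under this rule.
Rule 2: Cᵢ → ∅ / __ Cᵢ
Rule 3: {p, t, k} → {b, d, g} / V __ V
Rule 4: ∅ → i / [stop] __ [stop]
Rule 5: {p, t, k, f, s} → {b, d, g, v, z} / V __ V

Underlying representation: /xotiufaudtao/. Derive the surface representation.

Rule 1 (regressive voicing assimilation): /d/ precedes the voiceless obstruent /t/, so it devoices to [t] by assimilation. /xotiufaudtao/ → xotiufauttao.
Rule 2 (degemination): /tt/ is a geminate; the first /t/ deletes. /xotiufauttao/ → xotiufautao.
Rule 3 (intervocalic voicing): /t/ is a voiceless stop between vowels /o/ and /i/, so it voices to [d]. /t/ is a voiceless stop between vowels /u/ and /a/, so it voices to [d]. /xotiufautao/ → xodiufaudao.
Rule 4 (stop-cluster i-epenthesis): no segment meets the environment; /xodiufaudao/ is unchanged.
Rule 5 (intervocalic voicing): /f/ is a voiceless obstruent between vowels /u/ and /a/, so it voices to [v]. /xodiufaudao/ → xodiuvaudao.

xodiuvaudao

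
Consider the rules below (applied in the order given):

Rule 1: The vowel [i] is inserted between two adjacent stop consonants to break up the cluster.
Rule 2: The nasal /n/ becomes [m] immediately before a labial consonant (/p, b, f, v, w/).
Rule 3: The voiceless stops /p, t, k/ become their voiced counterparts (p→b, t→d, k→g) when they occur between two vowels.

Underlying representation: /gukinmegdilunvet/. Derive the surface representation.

Rule 1 (stop-cluster i-epenthesis): /g/ and /d/ form a stop–stop cluster, so [i] is inserted between them. /gukinmegdilunvet/ → gukinmegidilunvet.
Rule 2 (nasal place assimilation): /n/ precedes the labial consonant /v/, so it assimilates in place to [m]. /gukinmegidilunvet/ → gukinmegidilumvet.
Rule 3 (intervocalic voicing): /k/ is a voiceless stop between vowels /u/ and /i/, so it voices to [g]. /gukinmegidilumvet/ → guginmegidilumvet.

guginmegidilumvet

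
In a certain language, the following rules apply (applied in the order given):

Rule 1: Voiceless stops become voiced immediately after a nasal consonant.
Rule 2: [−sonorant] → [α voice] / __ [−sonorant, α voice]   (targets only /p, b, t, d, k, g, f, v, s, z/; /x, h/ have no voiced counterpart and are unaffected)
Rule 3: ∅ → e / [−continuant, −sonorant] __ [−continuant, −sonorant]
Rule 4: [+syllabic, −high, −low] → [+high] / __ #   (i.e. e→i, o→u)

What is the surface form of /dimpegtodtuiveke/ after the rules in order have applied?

dimbeketotetuiveki

Rule 1 (post-nasal voicing): /p/ is a voiceless stop immediately after the nasal /m/, so it voices to [b]. /dimpegtodtuiveke/ → dimbegtodtuiveke.
Rule 2 (regressive voicing assimilation): /g/ precedes the voiceless obstruent /t/, so it devoices to [k] by assimilation. /d/ precedes the voiceless obstruent /t/, so it devoices to [t] by assimilation. /dimbegtodtuiveke/ → dimbektottuiveke.
Rule 3 (stop-cluster e-epenthesis): /k/ and /t/ form a stop–stop cluster, so [e] is inserted between them. /t/ and /t/ form a stop–stop cluster, so [e] is inserted between them. /dimbektottuiveke/ → dimbeketotetuiveke.
Rule 4 (final vowel raising): /e/ is a mid vowel in word-final position, so it raises to [i]. /dimbeketotetuiveke/ → dimbeketotetuiveki.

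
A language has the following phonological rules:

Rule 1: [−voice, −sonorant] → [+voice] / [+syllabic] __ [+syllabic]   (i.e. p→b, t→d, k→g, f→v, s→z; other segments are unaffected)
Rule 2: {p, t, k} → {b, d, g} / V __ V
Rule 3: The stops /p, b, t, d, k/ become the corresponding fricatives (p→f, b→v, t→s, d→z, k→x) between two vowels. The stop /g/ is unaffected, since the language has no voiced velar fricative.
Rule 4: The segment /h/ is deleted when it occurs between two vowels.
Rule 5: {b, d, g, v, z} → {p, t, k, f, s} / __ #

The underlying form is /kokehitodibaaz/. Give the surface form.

kogeizozivaas

Rule 1 (intervocalic voicing): /k/ is a voiceless obstruent between vowels /o/ and /e/, so it voices to [g]. /t/ is a voiceless obstruent between vowels /i/ and /o/, so it voices to [d]. /kokehitodibaaz/ → kogehidodibaaz.
Rule 2 (intervocalic voicing): no segment meets the environment; /kogehidodibaaz/ is unchanged.
Rule 3 (intervocalic spirantization): /d/ is a stop between vowels /i/ and /o/, so it spirantizes to the fricative [z]. /d/ is a stop between vowels /o/ and /i/, so it spirantizes to the fricative [z]. /b/ is a stop between vowels /i/ and /a/, so it spirantizes to the fricative [v]. /kogehidodibaaz/ → kogehizozivaaz.
Rule 4 (intervocalic h-deletion): /h/ occurs between vowels /e/ and /i/, so it deletes. /kogehizozivaaz/ → kogeizozivaaz.
Rule 5 (final devoicing): /z/ is a voiced obstruent in word-final position, so it devoices to [s]. /kogeizozivaaz/ → kogeizozivaas.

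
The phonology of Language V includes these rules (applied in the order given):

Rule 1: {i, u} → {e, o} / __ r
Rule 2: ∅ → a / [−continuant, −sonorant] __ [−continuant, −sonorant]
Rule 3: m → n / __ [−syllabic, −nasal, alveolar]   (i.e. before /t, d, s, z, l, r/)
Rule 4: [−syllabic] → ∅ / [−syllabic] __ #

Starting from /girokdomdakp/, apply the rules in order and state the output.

Rule 1 (pre-rhotic lowering): /i/ is a high vowel immediately before /r/, so it lowers to [e]. /girokdomdakp/ → gerokdomdakp.
Rule 2 (stop-cluster a-epenthesis): /k/ and /d/ form a stop–stop cluster, so [a] is inserted between them. /k/ and /p/ form a stop–stop cluster, so [a] is inserted between them. /gerokdomdakp/ → gerokadomdakap.
Rule 3 (nasal place assimilation): /m/ precedes the alveolar consonant /d/, so it assimilates in place to [n]. /gerokadomdakap/ → gerokadondakap.
Rule 4 (final cluster simplification): no segment meets the environment; /gerokadondakap/ is unchanged.

gerokadondakap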